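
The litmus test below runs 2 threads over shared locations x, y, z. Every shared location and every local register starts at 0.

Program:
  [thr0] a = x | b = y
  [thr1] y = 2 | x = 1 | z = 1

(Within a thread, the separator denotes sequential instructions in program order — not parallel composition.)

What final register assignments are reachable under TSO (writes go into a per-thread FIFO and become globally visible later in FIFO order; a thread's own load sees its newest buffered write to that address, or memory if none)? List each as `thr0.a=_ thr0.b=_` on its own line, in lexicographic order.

outcome vector order: (thr0.a,thr0.b)
|TSO outcomes| = 3

thr0.a=0 thr0.b=0
thr0.a=0 thr0.b=2
thr0.a=1 thr0.b=2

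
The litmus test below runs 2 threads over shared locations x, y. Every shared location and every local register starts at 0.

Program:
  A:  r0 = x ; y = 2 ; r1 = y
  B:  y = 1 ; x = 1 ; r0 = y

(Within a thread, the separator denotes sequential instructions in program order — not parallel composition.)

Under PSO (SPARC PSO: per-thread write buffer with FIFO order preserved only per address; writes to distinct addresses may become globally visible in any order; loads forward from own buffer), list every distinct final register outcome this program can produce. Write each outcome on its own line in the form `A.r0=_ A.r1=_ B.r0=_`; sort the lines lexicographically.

A.r0=0 A.r1=1 B.r0=1
A.r0=0 A.r1=2 B.r0=1
A.r0=0 A.r1=2 B.r0=2
A.r0=1 A.r1=1 B.r0=1
A.r0=1 A.r1=2 B.r0=1
A.r0=1 A.r1=2 B.r0=2

outcome vector order: (A.r0,A.r1,B.r0)
|PSO outcomes| = 6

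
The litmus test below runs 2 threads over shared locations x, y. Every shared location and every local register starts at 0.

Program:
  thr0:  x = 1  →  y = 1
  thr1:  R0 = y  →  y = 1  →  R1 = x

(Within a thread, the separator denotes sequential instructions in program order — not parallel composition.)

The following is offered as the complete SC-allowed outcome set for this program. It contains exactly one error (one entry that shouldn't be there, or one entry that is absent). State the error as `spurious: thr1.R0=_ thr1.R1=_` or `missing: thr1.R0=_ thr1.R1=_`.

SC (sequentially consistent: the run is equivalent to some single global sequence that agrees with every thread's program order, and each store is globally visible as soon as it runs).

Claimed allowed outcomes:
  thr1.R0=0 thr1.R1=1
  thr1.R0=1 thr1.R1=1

missing: thr1.R0=0 thr1.R1=0

outcome vector order: (thr1.R0,thr1.R1)
SC: 3 outcomes — {00, 01, 11}
SC∖claimed = {00}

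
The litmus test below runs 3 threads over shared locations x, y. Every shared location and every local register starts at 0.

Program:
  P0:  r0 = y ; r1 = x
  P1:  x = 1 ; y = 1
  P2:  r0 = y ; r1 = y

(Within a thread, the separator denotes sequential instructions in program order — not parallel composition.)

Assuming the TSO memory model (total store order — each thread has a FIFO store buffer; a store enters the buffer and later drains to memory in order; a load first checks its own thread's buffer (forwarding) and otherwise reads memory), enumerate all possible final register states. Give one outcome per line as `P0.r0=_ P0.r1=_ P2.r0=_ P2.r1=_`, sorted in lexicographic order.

outcome vector order: (P0.r0,P0.r1,P2.r0,P2.r1)
|TSO outcomes| = 9

P0.r0=0 P0.r1=0 P2.r0=0 P2.r1=0
P0.r0=0 P0.r1=0 P2.r0=0 P2.r1=1
P0.r0=0 P0.r1=0 P2.r0=1 P2.r1=1
P0.r0=0 P0.r1=1 P2.r0=0 P2.r1=0
P0.r0=0 P0.r1=1 P2.r0=0 P2.r1=1
P0.r0=0 P0.r1=1 P2.r0=1 P2.r1=1
P0.r0=1 P0.r1=1 P2.r0=0 P2.r1=0
P0.r0=1 P0.r1=1 P2.r0=0 P2.r1=1
P0.r0=1 P0.r1=1 P2.r0=1 P2.r1=1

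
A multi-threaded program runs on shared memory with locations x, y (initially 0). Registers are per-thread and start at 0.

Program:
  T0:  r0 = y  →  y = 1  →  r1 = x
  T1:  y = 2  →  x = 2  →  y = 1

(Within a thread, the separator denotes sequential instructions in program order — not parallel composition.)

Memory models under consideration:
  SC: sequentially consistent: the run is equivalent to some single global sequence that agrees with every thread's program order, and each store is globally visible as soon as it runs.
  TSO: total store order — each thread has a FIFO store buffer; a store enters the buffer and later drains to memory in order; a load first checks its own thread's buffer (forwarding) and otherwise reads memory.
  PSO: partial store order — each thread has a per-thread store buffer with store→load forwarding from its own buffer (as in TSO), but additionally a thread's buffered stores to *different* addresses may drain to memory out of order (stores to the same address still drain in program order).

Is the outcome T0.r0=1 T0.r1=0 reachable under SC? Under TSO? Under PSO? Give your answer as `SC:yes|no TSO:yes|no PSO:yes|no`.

outcome vector order: (T0.r0,T0.r1)
[SC] allowed = {00, 02, 12, 20, 22}
[TSO] allowed = {00, 02, 12, 20, 22}
[PSO] allowed = {00, 02, 10, 12, 20, 22}
target 10 ∈ {PSO}

SC:no TSO:no PSO:yes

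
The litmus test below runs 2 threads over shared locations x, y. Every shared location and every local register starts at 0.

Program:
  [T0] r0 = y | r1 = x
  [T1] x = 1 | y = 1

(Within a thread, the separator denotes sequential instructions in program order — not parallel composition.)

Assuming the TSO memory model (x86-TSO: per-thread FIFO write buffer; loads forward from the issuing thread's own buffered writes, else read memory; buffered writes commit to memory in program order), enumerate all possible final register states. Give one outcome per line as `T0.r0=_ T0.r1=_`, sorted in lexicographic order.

outcome vector order: (T0.r0,T0.r1)
|TSO outcomes| = 3

T0.r0=0 T0.r1=0
T0.r0=0 T0.r1=1
T0.r0=1 T0.r1=1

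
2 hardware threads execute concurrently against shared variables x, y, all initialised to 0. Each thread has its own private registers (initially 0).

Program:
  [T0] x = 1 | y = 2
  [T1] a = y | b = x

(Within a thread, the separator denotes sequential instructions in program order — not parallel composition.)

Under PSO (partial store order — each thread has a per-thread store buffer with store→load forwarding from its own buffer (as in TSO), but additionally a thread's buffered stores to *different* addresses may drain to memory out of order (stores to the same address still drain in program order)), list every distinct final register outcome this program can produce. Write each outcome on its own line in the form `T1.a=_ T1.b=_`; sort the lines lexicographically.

T1.a=0 T1.b=0
T1.a=0 T1.b=1
T1.a=2 T1.b=0
T1.a=2 T1.b=1

outcome vector order: (T1.a,T1.b)
|PSO outcomes| = 4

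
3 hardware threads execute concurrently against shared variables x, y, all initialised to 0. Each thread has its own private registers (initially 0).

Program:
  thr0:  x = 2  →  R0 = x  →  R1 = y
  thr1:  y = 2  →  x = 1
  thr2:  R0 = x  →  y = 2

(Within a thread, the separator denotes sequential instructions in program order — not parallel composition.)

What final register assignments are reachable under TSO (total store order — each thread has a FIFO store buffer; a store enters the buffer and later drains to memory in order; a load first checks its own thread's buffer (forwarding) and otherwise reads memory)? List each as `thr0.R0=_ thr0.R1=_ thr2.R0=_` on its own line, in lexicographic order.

outcome vector order: (thr0.R0,thr0.R1,thr2.R0)
|TSO outcomes| = 9

thr0.R0=1 thr0.R1=2 thr2.R0=0
thr0.R0=1 thr0.R1=2 thr2.R0=1
thr0.R0=1 thr0.R1=2 thr2.R0=2
thr0.R0=2 thr0.R1=0 thr2.R0=0
thr0.R0=2 thr0.R1=0 thr2.R0=1
thr0.R0=2 thr0.R1=0 thr2.R0=2
thr0.R0=2 thr0.R1=2 thr2.R0=0
thr0.R0=2 thr0.R1=2 thr2.R0=1
thr0.R0=2 thr0.R1=2 thr2.R0=2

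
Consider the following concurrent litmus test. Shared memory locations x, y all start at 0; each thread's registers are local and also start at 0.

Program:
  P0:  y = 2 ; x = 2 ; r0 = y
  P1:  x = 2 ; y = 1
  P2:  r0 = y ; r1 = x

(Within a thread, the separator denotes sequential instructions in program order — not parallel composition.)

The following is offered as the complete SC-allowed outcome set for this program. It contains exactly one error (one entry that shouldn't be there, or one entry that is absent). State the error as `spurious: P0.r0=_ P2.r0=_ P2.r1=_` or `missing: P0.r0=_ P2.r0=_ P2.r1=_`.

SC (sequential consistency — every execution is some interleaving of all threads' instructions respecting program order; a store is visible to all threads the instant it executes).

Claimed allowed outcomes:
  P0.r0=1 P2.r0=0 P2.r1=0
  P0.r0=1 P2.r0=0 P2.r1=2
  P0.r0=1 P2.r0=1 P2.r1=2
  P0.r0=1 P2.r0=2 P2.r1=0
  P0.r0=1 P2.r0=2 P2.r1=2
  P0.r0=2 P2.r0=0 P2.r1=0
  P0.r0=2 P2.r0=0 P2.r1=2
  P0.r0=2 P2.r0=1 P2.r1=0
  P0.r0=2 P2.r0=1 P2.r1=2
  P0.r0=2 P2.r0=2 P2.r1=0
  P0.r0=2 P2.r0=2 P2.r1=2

outcome vector order: (P0.r0,P2.r0,P2.r1)
SC: 10 outcomes — {100 102 112 120 122 200 202 212 220 222}
claimed∖SC = {210}

spurious: P0.r0=2 P2.r0=1 P2.r1=0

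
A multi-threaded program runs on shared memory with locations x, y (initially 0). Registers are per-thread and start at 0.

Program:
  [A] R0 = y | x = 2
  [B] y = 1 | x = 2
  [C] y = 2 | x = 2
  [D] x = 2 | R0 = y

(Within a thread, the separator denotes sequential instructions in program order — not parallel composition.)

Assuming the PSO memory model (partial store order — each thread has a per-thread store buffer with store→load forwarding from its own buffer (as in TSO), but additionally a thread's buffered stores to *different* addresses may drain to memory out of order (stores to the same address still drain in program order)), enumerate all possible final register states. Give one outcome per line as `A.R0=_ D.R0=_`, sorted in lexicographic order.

outcome vector order: (A.R0,D.R0)
|PSO outcomes| = 9

A.R0=0 D.R0=0
A.R0=0 D.R0=1
A.R0=0 D.R0=2
A.R0=1 D.R0=0
A.R0=1 D.R0=1
A.R0=1 D.R0=2
A.R0=2 D.R0=0
A.R0=2 D.R0=1
A.R0=2 D.R0=2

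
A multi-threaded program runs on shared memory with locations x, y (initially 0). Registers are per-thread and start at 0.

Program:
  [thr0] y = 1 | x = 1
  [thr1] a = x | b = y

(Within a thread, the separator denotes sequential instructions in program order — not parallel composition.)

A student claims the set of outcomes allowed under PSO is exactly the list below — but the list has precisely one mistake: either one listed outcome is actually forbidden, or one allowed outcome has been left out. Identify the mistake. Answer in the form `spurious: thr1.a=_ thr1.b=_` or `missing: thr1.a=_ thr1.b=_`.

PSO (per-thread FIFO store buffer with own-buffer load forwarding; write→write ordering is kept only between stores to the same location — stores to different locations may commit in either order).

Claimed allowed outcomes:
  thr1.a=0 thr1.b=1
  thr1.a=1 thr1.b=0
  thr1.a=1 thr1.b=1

missing: thr1.a=0 thr1.b=0

outcome vector order: (thr1.a,thr1.b)
PSO: 4 outcomes — {<0 0> <0 1> <1 0> <1 1>}
PSO∖claimed = {<0 0>}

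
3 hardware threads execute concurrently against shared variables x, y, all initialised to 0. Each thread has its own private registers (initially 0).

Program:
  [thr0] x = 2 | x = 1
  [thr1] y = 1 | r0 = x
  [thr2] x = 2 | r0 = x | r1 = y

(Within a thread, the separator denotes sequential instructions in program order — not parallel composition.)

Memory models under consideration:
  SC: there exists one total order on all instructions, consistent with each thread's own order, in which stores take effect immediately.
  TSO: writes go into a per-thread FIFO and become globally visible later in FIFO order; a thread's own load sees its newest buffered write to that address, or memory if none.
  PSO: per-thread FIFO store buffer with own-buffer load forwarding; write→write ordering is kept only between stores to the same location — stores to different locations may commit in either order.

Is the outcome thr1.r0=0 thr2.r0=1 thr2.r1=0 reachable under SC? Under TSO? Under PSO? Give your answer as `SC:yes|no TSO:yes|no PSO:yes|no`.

SC:no TSO:yes PSO:yes

outcome vector order: (thr1.r0,thr2.r0,thr2.r1)
SC: 9 outcomes — {0/1/1; 0/2/1; 1/1/0; 1/1/1; 1/2/0; 1/2/1; 2/1/1; 2/2/0; 2/2/1}
TSO: 12 outcomes — {0/1/0; 0/1/1; 0/2/0; 0/2/1; 1/1/0; 1/1/1; 1/2/0; 1/2/1; 2/1/0; 2/1/1; 2/2/0; 2/2/1}
PSO: 12 outcomes — {0/1/0; 0/1/1; 0/2/0; 0/2/1; 1/1/0; 1/1/1; 1/2/0; 1/2/1; 2/1/0; 2/1/1; 2/2/0; 2/2/1}
target 0/1/0 ∈ {TSO,PSO}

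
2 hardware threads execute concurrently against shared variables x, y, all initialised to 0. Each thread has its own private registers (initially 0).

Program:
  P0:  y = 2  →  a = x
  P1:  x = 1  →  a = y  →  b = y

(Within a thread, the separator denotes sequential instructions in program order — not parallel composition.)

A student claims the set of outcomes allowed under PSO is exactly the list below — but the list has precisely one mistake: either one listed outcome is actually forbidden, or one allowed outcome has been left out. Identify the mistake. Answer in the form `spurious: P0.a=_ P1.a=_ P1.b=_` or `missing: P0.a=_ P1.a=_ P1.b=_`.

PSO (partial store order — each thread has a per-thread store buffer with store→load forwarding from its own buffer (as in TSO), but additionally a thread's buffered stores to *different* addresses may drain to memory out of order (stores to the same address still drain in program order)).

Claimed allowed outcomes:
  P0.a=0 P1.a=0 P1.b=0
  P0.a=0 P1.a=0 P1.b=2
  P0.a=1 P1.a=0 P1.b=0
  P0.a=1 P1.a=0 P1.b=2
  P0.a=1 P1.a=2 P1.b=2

outcome vector order: (P0.a,P1.a,P1.b)
PSO: 6 outcomes — {<0 0 0>, <0 0 2>, <0 2 2>, <1 0 0>, <1 0 2>, <1 2 2>}
PSO∖claimed = {<0 2 2>}

missing: P0.a=0 P1.a=2 P1.b=2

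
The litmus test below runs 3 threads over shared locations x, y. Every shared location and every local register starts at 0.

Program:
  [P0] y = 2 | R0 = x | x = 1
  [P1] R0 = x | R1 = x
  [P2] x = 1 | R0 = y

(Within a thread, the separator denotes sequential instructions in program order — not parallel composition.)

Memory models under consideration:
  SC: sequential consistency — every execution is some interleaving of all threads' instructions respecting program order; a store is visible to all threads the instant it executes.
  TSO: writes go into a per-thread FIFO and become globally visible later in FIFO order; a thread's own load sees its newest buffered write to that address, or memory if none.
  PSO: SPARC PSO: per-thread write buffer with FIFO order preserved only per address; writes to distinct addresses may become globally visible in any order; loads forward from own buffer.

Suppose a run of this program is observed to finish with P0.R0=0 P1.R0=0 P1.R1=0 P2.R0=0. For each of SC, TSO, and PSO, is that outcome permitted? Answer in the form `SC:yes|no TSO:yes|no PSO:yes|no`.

outcome vector order: (P0.R0,P1.R0,P1.R1,P2.R0)
[SC] allowed = {<0 0 0 2>, <0 0 1 2>, <0 1 1 2>, <1 0 0 0>, <1 0 0 2>, <1 0 1 0>, <1 0 1 2>, <1 1 1 0>, <1 1 1 2>}
[TSO] allowed = {<0 0 0 0>, <0 0 0 2>, <0 0 1 0>, <0 0 1 2>, <0 1 1 0>, <0 1 1 2>, <1 0 0 0>, <1 0 0 2>, <1 0 1 0>, <1 0 1 2>, <1 1 1 0>, <1 1 1 2>}
[PSO] allowed = {<0 0 0 0>, <0 0 0 2>, <0 0 1 0>, <0 0 1 2>, <0 1 1 0>, <0 1 1 2>, <1 0 0 0>, <1 0 0 2>, <1 0 1 0>, <1 0 1 2>, <1 1 1 0>, <1 1 1 2>}
target <0 0 0 0> ∈ {TSO,PSO}

SC:no TSO:yes PSO:yes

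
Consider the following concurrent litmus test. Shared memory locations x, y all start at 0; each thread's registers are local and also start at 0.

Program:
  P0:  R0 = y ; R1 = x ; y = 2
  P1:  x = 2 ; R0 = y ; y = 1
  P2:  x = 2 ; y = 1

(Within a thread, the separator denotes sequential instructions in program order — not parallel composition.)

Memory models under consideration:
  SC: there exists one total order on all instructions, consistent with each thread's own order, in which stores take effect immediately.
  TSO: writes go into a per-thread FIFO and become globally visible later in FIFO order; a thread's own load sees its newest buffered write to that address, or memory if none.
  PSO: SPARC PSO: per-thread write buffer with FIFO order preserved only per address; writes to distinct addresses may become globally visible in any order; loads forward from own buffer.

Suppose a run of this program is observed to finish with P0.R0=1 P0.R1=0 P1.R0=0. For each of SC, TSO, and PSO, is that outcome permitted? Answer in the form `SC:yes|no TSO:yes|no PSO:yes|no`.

SC:no TSO:no PSO:yes

outcome vector order: (P0.R0,P0.R1,P1.R0)
under SC → (0,0,0); (0,0,1); (0,0,2); (0,2,0); (0,2,1); (0,2,2); (1,2,0); (1,2,1); (1,2,2)
under TSO → (0,0,0); (0,0,1); (0,0,2); (0,2,0); (0,2,1); (0,2,2); (1,2,0); (1,2,1); (1,2,2)
under PSO → (0,0,0); (0,0,1); (0,0,2); (0,2,0); (0,2,1); (0,2,2); (1,0,0); (1,0,1); (1,0,2); (1,2,0); (1,2,1); (1,2,2)
target (1,0,0) ∈ {PSO}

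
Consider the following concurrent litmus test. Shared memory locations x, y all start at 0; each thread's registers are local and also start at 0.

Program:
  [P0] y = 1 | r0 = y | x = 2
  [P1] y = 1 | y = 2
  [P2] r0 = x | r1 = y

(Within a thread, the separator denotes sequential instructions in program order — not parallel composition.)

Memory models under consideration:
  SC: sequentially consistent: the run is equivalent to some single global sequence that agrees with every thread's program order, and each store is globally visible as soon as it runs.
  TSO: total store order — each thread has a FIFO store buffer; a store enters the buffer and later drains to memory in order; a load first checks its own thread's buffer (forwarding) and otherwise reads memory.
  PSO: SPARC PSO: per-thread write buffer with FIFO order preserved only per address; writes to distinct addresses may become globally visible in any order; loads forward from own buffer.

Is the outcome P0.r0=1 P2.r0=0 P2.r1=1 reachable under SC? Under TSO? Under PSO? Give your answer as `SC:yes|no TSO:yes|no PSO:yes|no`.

outcome vector order: (P0.r0,P2.r0,P2.r1)
under SC → <1 0 0> <1 0 1> <1 0 2> <1 2 1> <1 2 2> <2 0 0> <2 0 1> <2 0 2> <2 2 2>
under TSO → <1 0 0> <1 0 1> <1 0 2> <1 2 1> <1 2 2> <2 0 0> <2 0 1> <2 0 2> <2 2 2>
under PSO → <1 0 0> <1 0 1> <1 0 2> <1 2 0> <1 2 1> <1 2 2> <2 0 0> <2 0 1> <2 0 2> <2 2 2>
target <1 0 1> ∈ {SC,TSO,PSO}

SC:yes TSO:yes PSO:yes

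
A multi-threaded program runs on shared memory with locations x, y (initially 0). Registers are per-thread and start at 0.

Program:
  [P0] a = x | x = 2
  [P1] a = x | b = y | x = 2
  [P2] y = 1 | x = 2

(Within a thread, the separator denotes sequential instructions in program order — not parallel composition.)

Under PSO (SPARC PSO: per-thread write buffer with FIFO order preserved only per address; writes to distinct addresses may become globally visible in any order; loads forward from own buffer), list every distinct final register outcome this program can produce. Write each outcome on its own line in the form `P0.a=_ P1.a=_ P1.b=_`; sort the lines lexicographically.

outcome vector order: (P0.a,P1.a,P1.b)
|PSO outcomes| = 8

P0.a=0 P1.a=0 P1.b=0
P0.a=0 P1.a=0 P1.b=1
P0.a=0 P1.a=2 P1.b=0
P0.a=0 P1.a=2 P1.b=1
P0.a=2 P1.a=0 P1.b=0
P0.a=2 P1.a=0 P1.b=1
P0.a=2 P1.a=2 P1.b=0
P0.a=2 P1.a=2 P1.b=1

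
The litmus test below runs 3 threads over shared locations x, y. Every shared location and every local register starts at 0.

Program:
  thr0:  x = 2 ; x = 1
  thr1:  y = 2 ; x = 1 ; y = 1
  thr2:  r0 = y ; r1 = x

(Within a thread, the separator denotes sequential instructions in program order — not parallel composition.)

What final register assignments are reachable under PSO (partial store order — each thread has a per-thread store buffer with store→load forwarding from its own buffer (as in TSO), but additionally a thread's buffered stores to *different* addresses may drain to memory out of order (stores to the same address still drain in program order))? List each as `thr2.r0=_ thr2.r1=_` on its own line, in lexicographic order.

outcome vector order: (thr2.r0,thr2.r1)
|PSO outcomes| = 9

thr2.r0=0 thr2.r1=0
thr2.r0=0 thr2.r1=1
thr2.r0=0 thr2.r1=2
thr2.r0=1 thr2.r1=0
thr2.r0=1 thr2.r1=1
thr2.r0=1 thr2.r1=2
thr2.r0=2 thr2.r1=0
thr2.r0=2 thr2.r1=1
thr2.r0=2 thr2.r1=2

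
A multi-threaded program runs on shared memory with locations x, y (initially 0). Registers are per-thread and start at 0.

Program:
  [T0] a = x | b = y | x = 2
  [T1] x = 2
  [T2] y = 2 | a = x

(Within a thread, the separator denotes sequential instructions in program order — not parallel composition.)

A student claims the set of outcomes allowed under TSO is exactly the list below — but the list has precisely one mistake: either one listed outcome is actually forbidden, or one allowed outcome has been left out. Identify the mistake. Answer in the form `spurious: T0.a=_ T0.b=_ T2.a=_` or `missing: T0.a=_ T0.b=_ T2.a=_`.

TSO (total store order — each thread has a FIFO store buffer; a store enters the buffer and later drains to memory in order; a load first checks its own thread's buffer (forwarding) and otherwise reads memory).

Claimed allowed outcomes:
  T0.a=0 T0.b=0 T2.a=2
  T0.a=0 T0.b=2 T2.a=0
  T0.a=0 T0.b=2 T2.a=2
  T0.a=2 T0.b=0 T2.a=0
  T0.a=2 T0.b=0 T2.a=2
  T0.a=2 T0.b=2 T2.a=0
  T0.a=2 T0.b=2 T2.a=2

missing: T0.a=0 T0.b=0 T2.a=0

outcome vector order: (T0.a,T0.b,T2.a)
under TSO → 0/0/0 0/0/2 0/2/0 0/2/2 2/0/0 2/0/2 2/2/0 2/2/2
TSO∖claimed = {0/0/0}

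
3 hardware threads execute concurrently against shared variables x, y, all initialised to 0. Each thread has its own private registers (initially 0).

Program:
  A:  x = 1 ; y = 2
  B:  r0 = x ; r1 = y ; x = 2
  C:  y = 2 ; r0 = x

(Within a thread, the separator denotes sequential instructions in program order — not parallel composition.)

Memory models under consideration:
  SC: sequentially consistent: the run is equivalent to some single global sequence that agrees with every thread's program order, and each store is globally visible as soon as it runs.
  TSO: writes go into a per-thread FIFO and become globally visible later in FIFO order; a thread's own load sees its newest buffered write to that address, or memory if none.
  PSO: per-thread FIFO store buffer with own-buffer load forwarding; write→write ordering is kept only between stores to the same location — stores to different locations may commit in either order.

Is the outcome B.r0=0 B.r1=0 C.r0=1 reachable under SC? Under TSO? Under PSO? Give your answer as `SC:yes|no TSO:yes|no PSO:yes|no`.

SC:yes TSO:yes PSO:yes

outcome vector order: (B.r0,B.r1,C.r0)
SC: 11 outcomes — {000 001 002 020 021 022 101 102 120 121 122}
TSO: 12 outcomes — {000 001 002 020 021 022 100 101 102 120 121 122}
PSO: 12 outcomes — {000 001 002 020 021 022 100 101 102 120 121 122}
target 001 ∈ {SC,TSO,PSO}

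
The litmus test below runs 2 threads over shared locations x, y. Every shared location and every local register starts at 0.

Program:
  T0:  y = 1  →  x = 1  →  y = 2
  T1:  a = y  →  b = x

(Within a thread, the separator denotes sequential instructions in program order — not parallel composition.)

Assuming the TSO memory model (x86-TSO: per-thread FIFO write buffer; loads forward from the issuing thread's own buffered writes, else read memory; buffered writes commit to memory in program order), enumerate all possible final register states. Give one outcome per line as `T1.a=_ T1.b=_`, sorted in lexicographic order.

outcome vector order: (T1.a,T1.b)
|TSO outcomes| = 5

T1.a=0 T1.b=0
T1.a=0 T1.b=1
T1.a=1 T1.b=0
T1.a=1 T1.b=1
T1.a=2 T1.b=1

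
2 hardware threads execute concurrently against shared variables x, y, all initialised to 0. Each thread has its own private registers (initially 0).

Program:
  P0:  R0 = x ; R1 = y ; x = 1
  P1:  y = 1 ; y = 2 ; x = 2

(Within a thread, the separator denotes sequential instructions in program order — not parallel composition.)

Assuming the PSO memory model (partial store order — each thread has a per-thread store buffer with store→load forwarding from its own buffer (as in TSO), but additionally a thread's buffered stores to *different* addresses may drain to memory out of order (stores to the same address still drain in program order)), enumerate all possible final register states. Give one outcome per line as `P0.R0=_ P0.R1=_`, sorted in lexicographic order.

outcome vector order: (P0.R0,P0.R1)
|PSO outcomes| = 6

P0.R0=0 P0.R1=0
P0.R0=0 P0.R1=1
P0.R0=0 P0.R1=2
P0.R0=2 P0.R1=0
P0.R0=2 P0.R1=1
P0.R0=2 P0.R1=2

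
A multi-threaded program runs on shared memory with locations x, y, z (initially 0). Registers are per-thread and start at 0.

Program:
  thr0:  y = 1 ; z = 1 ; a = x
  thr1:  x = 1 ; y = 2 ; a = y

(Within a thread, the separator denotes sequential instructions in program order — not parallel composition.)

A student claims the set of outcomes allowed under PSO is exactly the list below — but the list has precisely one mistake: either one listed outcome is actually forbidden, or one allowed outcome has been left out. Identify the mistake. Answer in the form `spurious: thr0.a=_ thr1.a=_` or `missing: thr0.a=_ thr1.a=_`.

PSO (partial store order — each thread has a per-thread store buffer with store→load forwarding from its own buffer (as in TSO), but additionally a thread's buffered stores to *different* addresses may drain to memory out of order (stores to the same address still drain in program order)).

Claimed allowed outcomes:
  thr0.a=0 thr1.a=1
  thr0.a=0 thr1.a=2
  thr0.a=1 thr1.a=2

outcome vector order: (thr0.a,thr1.a)
PSO (4): 01 02 11 12
PSO∖claimed = {11}

missing: thr0.a=1 thr1.a=1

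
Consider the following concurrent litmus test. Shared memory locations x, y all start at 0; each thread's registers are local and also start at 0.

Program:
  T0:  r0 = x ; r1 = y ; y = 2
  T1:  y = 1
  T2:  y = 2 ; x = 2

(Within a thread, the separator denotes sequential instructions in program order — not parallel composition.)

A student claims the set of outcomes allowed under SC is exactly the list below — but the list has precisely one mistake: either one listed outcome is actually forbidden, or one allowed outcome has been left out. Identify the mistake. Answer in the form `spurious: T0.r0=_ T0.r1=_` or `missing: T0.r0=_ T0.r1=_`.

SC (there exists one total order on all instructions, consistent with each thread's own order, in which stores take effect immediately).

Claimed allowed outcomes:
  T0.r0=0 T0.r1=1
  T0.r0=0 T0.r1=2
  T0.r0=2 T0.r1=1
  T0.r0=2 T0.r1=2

missing: T0.r0=0 T0.r1=0

outcome vector order: (T0.r0,T0.r1)
SC: 5 outcomes — {0/0 0/1 0/2 2/1 2/2}
SC∖claimed = {0/0}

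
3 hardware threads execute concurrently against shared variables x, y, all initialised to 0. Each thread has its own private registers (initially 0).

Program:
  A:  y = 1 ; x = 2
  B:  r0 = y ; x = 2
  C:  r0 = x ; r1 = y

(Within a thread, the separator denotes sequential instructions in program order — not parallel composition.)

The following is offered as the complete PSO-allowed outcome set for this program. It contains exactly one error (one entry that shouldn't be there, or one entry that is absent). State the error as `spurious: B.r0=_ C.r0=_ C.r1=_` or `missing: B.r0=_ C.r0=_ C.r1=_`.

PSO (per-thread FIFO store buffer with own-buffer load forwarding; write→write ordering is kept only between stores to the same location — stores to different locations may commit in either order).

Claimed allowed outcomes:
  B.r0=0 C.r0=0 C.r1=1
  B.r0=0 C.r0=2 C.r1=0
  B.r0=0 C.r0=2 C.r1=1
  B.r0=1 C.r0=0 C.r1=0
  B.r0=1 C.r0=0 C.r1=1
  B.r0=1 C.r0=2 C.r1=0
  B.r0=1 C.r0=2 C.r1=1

missing: B.r0=0 C.r0=0 C.r1=0

outcome vector order: (B.r0,C.r0,C.r1)
PSO: 8 outcomes — {(0,0,0) (0,0,1) (0,2,0) (0,2,1) (1,0,0) (1,0,1) (1,2,0) (1,2,1)}
PSO∖claimed = {(0,0,0)}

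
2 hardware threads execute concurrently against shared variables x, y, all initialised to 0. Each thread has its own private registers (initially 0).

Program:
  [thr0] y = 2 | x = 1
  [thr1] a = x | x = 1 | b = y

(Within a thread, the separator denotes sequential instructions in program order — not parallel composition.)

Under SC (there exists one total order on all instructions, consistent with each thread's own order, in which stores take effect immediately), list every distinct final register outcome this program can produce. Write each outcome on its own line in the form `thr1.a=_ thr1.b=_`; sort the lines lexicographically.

outcome vector order: (thr1.a,thr1.b)
|SC outcomes| = 3

thr1.a=0 thr1.b=0
thr1.a=0 thr1.b=2
thr1.a=1 thr1.b=2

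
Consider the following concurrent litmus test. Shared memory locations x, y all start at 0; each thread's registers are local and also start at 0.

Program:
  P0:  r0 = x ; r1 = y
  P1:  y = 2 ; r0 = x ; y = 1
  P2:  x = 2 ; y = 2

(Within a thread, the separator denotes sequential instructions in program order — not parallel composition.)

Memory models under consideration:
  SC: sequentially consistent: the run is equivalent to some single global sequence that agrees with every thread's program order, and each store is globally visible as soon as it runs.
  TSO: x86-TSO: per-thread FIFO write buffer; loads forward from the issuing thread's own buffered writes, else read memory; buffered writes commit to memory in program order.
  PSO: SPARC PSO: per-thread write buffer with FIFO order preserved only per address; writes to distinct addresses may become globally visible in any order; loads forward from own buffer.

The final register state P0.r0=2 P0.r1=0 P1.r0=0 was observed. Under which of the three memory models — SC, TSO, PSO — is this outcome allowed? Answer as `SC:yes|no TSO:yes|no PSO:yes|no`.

outcome vector order: (P0.r0,P0.r1,P1.r0)
[SC] allowed = {<0 0 0> <0 0 2> <0 1 0> <0 1 2> <0 2 0> <0 2 2> <2 0 2> <2 1 0> <2 1 2> <2 2 0> <2 2 2>}
[TSO] allowed = {<0 0 0> <0 0 2> <0 1 0> <0 1 2> <0 2 0> <0 2 2> <2 0 0> <2 0 2> <2 1 0> <2 1 2> <2 2 0> <2 2 2>}
[PSO] allowed = {<0 0 0> <0 0 2> <0 1 0> <0 1 2> <0 2 0> <0 2 2> <2 0 0> <2 0 2> <2 1 0> <2 1 2> <2 2 0> <2 2 2>}
target <2 0 0> ∈ {TSO,PSO}

SC:no TSO:yes PSO:yes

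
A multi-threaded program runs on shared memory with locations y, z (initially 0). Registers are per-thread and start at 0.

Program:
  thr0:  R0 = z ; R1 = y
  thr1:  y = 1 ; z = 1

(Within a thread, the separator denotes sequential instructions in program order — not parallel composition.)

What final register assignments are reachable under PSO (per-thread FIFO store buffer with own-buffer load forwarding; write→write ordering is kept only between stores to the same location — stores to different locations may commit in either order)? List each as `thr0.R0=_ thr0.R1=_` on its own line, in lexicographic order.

thr0.R0=0 thr0.R1=0
thr0.R0=0 thr0.R1=1
thr0.R0=1 thr0.R1=0
thr0.R0=1 thr0.R1=1

outcome vector order: (thr0.R0,thr0.R1)
|PSO outcomes| = 4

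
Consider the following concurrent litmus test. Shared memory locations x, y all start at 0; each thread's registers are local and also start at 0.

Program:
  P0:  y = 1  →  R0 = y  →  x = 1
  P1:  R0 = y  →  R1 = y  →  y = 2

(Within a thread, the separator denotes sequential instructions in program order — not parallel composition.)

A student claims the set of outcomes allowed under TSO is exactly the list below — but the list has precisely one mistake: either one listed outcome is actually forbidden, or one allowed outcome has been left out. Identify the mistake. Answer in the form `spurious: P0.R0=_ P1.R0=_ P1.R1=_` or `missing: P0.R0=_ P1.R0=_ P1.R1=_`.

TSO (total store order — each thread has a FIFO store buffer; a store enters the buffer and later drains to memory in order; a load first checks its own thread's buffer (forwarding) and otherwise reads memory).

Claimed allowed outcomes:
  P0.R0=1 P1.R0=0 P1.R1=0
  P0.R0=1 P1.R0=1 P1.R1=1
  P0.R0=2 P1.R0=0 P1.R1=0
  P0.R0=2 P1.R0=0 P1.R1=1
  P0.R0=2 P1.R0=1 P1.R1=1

missing: P0.R0=1 P1.R0=0 P1.R1=1

outcome vector order: (P0.R0,P1.R0,P1.R1)
under TSO → <1 0 0> <1 0 1> <1 1 1> <2 0 0> <2 0 1> <2 1 1>
TSO∖claimed = {<1 0 1>}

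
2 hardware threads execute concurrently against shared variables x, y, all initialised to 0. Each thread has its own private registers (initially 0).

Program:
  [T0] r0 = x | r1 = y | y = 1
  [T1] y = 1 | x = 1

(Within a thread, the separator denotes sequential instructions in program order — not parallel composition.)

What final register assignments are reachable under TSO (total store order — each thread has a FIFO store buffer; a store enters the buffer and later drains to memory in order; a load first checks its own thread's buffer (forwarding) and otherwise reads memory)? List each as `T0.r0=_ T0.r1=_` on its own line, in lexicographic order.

T0.r0=0 T0.r1=0
T0.r0=0 T0.r1=1
T0.r0=1 T0.r1=1

outcome vector order: (T0.r0,T0.r1)
|TSO outcomes| = 3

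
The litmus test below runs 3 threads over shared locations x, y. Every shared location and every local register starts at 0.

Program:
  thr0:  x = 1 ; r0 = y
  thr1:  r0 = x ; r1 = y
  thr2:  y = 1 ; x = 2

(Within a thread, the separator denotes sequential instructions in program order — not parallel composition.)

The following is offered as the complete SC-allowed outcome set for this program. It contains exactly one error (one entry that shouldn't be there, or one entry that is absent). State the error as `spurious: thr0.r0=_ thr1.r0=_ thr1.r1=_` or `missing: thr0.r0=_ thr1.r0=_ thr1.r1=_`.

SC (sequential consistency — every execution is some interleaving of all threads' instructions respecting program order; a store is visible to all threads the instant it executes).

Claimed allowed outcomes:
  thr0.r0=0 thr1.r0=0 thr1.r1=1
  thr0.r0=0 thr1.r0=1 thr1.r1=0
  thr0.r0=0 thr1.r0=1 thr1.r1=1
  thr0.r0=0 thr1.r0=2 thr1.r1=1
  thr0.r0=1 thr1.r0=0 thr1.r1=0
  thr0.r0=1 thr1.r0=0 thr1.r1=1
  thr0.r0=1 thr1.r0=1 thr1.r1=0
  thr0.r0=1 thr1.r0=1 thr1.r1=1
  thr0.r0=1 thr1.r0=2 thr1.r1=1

missing: thr0.r0=0 thr1.r0=0 thr1.r1=0

outcome vector order: (thr0.r0,thr1.r0,thr1.r1)
SC (10): <0 0 0>; <0 0 1>; <0 1 0>; <0 1 1>; <0 2 1>; <1 0 0>; <1 0 1>; <1 1 0>; <1 1 1>; <1 2 1>
SC∖claimed = {<0 0 0>}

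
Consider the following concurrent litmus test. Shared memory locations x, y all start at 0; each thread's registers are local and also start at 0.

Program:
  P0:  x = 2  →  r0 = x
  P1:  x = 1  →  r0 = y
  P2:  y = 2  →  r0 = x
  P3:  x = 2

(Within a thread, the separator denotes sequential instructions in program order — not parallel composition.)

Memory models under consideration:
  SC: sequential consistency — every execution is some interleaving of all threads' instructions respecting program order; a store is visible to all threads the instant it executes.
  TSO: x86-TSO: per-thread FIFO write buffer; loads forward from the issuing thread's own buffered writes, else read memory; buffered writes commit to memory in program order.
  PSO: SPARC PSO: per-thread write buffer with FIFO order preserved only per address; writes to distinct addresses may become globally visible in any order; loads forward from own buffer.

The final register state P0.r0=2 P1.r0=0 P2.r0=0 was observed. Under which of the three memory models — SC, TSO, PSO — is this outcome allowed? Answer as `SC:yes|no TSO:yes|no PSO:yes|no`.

SC:no TSO:yes PSO:yes

outcome vector order: (P0.r0,P1.r0,P2.r0)
SC (10): (1,0,1); (1,0,2); (1,2,0); (1,2,1); (1,2,2); (2,0,1); (2,0,2); (2,2,0); (2,2,1); (2,2,2)
TSO (12): (1,0,0); (1,0,1); (1,0,2); (1,2,0); (1,2,1); (1,2,2); (2,0,0); (2,0,1); (2,0,2); (2,2,0); (2,2,1); (2,2,2)
PSO (12): (1,0,0); (1,0,1); (1,0,2); (1,2,0); (1,2,1); (1,2,2); (2,0,0); (2,0,1); (2,0,2); (2,2,0); (2,2,1); (2,2,2)
target (2,0,0) ∈ {TSO,PSO}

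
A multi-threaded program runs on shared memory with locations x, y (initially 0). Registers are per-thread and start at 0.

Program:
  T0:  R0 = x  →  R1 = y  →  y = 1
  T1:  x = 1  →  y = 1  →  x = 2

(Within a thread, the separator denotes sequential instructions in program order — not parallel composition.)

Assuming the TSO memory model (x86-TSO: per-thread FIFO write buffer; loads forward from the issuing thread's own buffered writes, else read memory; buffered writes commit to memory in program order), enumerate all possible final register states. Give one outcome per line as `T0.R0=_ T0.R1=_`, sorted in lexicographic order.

T0.R0=0 T0.R1=0
T0.R0=0 T0.R1=1
T0.R0=1 T0.R1=0
T0.R0=1 T0.R1=1
T0.R0=2 T0.R1=1

outcome vector order: (T0.R0,T0.R1)
|TSO outcomes| = 5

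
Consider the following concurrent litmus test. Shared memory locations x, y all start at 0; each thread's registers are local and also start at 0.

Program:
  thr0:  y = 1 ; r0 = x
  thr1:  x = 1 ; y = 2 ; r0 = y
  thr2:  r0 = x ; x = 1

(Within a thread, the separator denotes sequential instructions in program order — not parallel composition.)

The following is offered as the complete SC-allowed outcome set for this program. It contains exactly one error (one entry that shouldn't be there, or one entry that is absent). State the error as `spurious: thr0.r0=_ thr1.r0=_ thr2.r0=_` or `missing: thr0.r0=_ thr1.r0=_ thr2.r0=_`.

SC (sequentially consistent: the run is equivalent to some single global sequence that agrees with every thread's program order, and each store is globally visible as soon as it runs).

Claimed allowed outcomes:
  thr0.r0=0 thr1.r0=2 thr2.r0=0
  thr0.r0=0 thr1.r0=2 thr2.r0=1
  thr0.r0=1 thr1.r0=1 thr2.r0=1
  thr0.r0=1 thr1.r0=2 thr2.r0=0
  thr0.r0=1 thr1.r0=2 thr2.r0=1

missing: thr0.r0=1 thr1.r0=1 thr2.r0=0

outcome vector order: (thr0.r0,thr1.r0,thr2.r0)
SC: 6 outcomes — {(0,2,0); (0,2,1); (1,1,0); (1,1,1); (1,2,0); (1,2,1)}
SC∖claimed = {(1,1,0)}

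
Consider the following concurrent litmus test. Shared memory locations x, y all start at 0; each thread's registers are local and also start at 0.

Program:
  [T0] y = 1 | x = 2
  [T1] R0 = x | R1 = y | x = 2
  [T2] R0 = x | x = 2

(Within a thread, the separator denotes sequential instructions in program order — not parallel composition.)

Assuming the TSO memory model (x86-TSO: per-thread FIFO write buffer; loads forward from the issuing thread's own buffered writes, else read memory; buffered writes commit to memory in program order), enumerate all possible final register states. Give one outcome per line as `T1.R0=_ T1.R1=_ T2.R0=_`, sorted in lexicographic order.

T1.R0=0 T1.R1=0 T2.R0=0
T1.R0=0 T1.R1=0 T2.R0=2
T1.R0=0 T1.R1=1 T2.R0=0
T1.R0=0 T1.R1=1 T2.R0=2
T1.R0=2 T1.R1=0 T2.R0=0
T1.R0=2 T1.R1=1 T2.R0=0
T1.R0=2 T1.R1=1 T2.R0=2

outcome vector order: (T1.R0,T1.R1,T2.R0)
|TSO outcomes| = 7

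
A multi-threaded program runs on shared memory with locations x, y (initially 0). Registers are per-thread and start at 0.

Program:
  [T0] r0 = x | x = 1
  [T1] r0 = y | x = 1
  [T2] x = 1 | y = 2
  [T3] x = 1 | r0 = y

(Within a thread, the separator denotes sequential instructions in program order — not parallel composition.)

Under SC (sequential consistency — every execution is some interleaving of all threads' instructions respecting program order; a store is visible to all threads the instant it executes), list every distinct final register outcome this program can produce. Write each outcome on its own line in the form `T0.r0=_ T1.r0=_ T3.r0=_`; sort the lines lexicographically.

outcome vector order: (T0.r0,T1.r0,T3.r0)
|SC outcomes| = 8

T0.r0=0 T1.r0=0 T3.r0=0
T0.r0=0 T1.r0=0 T3.r0=2
T0.r0=0 T1.r0=2 T3.r0=0
T0.r0=0 T1.r0=2 T3.r0=2
T0.r0=1 T1.r0=0 T3.r0=0
T0.r0=1 T1.r0=0 T3.r0=2
T0.r0=1 T1.r0=2 T3.r0=0
T0.r0=1 T1.r0=2 T3.r0=2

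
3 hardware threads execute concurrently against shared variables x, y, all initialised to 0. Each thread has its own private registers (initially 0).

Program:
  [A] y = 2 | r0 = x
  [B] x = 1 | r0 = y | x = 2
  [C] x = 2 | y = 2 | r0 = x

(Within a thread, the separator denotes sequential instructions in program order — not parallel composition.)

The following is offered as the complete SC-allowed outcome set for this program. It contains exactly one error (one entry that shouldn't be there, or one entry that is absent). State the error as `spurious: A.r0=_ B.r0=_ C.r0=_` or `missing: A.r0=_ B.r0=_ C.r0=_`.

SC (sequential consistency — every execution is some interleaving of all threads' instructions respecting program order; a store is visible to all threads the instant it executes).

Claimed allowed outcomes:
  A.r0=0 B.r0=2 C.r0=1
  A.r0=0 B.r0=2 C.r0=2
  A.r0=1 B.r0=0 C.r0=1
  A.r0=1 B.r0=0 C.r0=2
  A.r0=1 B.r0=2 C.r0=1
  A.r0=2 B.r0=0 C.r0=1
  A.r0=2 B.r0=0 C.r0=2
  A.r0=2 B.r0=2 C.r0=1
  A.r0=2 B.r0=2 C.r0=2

outcome vector order: (A.r0,B.r0,C.r0)
SC (10): 0/2/1; 0/2/2; 1/0/1; 1/0/2; 1/2/1; 1/2/2; 2/0/1; 2/0/2; 2/2/1; 2/2/2
SC∖claimed = {1/2/2}

missing: A.r0=1 B.r0=2 C.r0=2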